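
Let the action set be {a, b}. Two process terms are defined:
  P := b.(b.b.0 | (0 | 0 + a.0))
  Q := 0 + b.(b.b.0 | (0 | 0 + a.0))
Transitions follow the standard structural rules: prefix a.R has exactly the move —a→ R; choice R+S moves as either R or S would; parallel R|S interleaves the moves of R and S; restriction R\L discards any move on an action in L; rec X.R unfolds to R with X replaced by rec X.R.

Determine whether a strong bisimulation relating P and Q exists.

bisimilar

LTS(P): 7 reachable states
  s0 = b.(b.b.0 | (0 | 0 + a.0)) has moves =b=> s1
  s1 = b.b.0 | (0 | 0 + a.0) has moves =a=> s2, =b=> s3
  s2 = b.b.0 | 0 has moves =b=> s4
  s3 = b.0 | (0 | 0 + a.0) has moves =a=> s4, =b=> s5
  s4 = b.0 | 0 has moves =b=> s6
  s5 = 0 | (0 | 0 + a.0) has moves =a=> s6
  s6 = 0 | 0 has moves (no moves)
LTS(Q): 7 reachable states
  t0 = 0 + b.(b.b.0 | (0 | 0 + a.0)) has moves =b=> t1
  t1 = b.b.0 | (0 | 0 + a.0) has moves =a=> t2, =b=> t3
  t2 = b.b.0 | 0 has moves =b=> t4
  t3 = b.0 | (0 | 0 + a.0) has moves =a=> t4, =b=> t5
  t4 = b.0 | 0 has moves =b=> t6
  t5 = 0 | (0 | 0 + a.0) has moves =a=> t6
  t6 = 0 | 0 has moves (no moves)
Bisimilarity quotient blocks:
  B0 = {s0, t0}
  B1 = {s1, t1}
  B2 = {s2, t2}
  B3 = {s4, t4}
  B4 = {s6, t6}
  B5 = {s3, t3}
  B6 = {s5, t5}
s0 ∈ B0, t0 ∈ B0 → same block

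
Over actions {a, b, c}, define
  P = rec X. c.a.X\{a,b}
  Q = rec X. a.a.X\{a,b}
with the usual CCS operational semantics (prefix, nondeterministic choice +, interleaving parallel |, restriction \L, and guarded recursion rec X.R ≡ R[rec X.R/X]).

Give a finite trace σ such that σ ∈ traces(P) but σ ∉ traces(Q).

P's transition system — 4 states:
  u0 = rec X. c.a.X\{a,b} has moves ··c··> u1
  u1 = a.(rec X. c.a.X\{a,b})\{a,b} has moves ··a··> u2
  u2 = (rec X. c.a.X\{a,b})\{a,b} has moves ··c··> u3
  u3 = (a.(rec X. c.a.X\{a,b})\{a,b})\{a,b} has moves (no moves)
Q's transition system — 3 states:
  v0 = rec X. a.a.X\{a,b} has moves ··a··> v1
  v1 = a.(rec X. a.a.X\{a,b})\{a,b} has moves ··a··> v2
  v2 = (rec X. a.a.X\{a,b})\{a,b} has moves (no moves)
Trace ⟨c⟩ through P, begin at {u0}:
  after c @ step 1: {u1}
  P completes σ.
Trace ⟨c⟩ through Q, begin at {v0}:
  after c @ step 1: ∅  — Q cannot continue

c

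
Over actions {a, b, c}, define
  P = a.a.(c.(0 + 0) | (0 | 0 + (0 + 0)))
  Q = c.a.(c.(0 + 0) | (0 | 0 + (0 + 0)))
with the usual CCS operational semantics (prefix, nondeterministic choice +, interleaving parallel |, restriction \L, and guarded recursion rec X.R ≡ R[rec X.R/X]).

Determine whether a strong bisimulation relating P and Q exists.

P ≁ Q

LTS(P): 4 reachable states
  m0 = a.a.(c.(0 + 0) | (0 | 0 + (0 + 0))) | —a→ m1
  m1 = a.(c.(0 + 0) | (0 | 0 + (0 + 0))) | —a→ m2
  m2 = c.(0 + 0) | (0 | 0 + (0 + 0)) | —c→ m3
  m3 = (0 + 0) | (0 | 0 + (0 + 0)) | (no moves)
LTS(Q): 4 reachable states
  n0 = c.a.(c.(0 + 0) | (0 | 0 + (0 + 0))) | —c→ n1
  n1 = a.(c.(0 + 0) | (0 | 0 + (0 + 0))) | —a→ n2
  n2 = c.(0 + 0) | (0 | 0 + (0 + 0)) | —c→ n3
  n3 = (0 + 0) | (0 | 0 + (0 + 0)) | (no moves)
Bisimilarity quotient blocks:
  B0 = {m0}
  B1 = {m1, n1}
  B2 = {m2, n2}
  B3 = {m3, n3}
  B4 = {n0}
m0 ∈ B0, n0 ∈ B4 → different blocks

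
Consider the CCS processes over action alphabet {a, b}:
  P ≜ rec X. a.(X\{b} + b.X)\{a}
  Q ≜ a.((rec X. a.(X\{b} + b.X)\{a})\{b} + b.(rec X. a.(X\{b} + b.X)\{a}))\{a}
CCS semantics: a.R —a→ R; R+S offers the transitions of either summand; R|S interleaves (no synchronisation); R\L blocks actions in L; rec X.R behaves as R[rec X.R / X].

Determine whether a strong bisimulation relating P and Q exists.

P ~ Q

Reachable graph of P (3 states):
  u0 = rec X. a.(X\{b} + b.X)\{a} → ··a··> u1
  u1 = ((rec X. a.(X\{b} + b.X)\{a})\{b} + b.(rec X. a.(X\{b} + b.X)\{a}))\{a} → ··b··> u2
  u2 = (rec X. a.(X\{b} + b.X)\{a})\{a} → ∅
Reachable graph of Q (3 states):
  v0 = a.((rec X. a.(X\{b} + b.X)\{a})\{b} + b.(rec X. a.(X\{b} + b.X)\{a}))\{a} → ··a··> v1
  v1 = ((rec X. a.(X\{b} + b.X)\{a})\{b} + b.(rec X. a.(X\{b} + b.X)\{a}))\{a} → ··b··> v2
  v2 = (rec X. a.(X\{b} + b.X)\{a})\{a} → ∅
Bisimilarity quotient blocks:
  B0 = {u0, v0}
  B1 = {u1, v1}
  B2 = {u2, v2}
u0 ∈ B0, v0 ∈ B0 → same block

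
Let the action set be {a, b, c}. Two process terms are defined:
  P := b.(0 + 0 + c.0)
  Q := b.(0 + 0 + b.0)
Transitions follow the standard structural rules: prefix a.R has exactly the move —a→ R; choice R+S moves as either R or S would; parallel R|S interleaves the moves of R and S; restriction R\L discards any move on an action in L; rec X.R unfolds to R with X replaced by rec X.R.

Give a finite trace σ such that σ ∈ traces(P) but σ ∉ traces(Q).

bc

Reachable graph of P (3 states):
  u0 = b.(0 + 0 + c.0) | —b→ u1
  u1 = 0 + 0 + c.0 | —c→ u2
  u2 = 0 | stopped
Reachable graph of Q (3 states):
  v0 = b.(0 + 0 + b.0) | —b→ v1
  v1 = 0 + 0 + b.0 | —b→ v2
  v2 = 0 | stopped
Trace ⟨bc⟩ through P, begin at {u0}:
  step 1 (b): {u1}
  step 2 (c): {u2}
  P completes σ.
Trace ⟨bc⟩ through Q, begin at {v0}:
  step 1 (b): {v1}
  step 2 (c): ∅  — Q cannot continue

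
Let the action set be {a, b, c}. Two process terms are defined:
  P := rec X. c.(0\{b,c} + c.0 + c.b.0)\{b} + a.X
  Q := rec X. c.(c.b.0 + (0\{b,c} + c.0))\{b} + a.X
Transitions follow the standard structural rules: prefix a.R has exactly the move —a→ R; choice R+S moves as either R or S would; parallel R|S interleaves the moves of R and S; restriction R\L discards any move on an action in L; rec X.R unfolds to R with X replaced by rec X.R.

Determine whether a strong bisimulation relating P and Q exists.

LTS(P): 4 reachable states
  m0 = rec X. c.(0\{b,c} + c.0 + c.b.0)\{b} + a.X :: -a-> m0, -c-> m1
  m1 = (0\{b,c} + c.0 + c.b.0)\{b} :: -c-> m2, -c-> m3
  m2 = (b.0)\{b} :: (no moves)
  m3 = 0\{b} :: (no moves)
LTS(Q): 4 reachable states
  n0 = rec X. c.(c.b.0 + (0\{b,c} + c.0))\{b} + a.X :: -a-> n0, -c-> n1
  n1 = (c.b.0 + (0\{b,c} + c.0))\{b} :: -c-> n2, -c-> n3
  n2 = (b.0)\{b} :: (no moves)
  n3 = 0\{b} :: (no moves)
Coarsest stable partition (strong bisimilarity classes):
  B0 = {m0, n0}
  B1 = {m1, n1}
  B2 = {m2, m3, n2, n3}
m0 ∈ B0, n0 ∈ B0 → same block

P ~ Q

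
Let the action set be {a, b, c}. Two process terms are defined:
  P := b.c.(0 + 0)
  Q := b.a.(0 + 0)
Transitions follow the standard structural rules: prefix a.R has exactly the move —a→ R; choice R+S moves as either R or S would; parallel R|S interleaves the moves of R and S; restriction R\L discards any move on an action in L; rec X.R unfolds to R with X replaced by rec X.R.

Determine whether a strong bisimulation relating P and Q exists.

NO

P's transition system — 3 states:
  m0 = b.c.(0 + 0) :: -b-> m1
  m1 = c.(0 + 0) :: -c-> m2
  m2 = 0 + 0 :: deadlocked
Q's transition system — 3 states:
  n0 = b.a.(0 + 0) :: -b-> n1
  n1 = a.(0 + 0) :: -a-> n2
  n2 = 0 + 0 :: deadlocked
Partition-refinement fixed point:
  B0 = {m0}
  B1 = {m1}
  B2 = {m2, n2}
  B3 = {n0}
  B4 = {n1}
m0 ∈ B0, n0 ∈ B3 → different blocks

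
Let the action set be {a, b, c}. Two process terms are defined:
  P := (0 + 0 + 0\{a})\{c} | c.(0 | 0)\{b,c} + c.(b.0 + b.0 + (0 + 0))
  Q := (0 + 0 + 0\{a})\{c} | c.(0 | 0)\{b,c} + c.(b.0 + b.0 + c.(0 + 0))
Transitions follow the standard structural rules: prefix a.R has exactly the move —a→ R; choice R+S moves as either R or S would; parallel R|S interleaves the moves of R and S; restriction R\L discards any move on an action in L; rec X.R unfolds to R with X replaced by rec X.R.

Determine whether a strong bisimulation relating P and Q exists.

P's transition system — 4 states:
  u0 = (0 + 0 + 0\{a})\{c} | c.(0 | 0)\{b,c} + c.(b.0 + b.0 + (0 + 0)) :: --c--▸ u1, --c--▸ u2
  u1 = (0 + 0 + 0\{a})\{c} | (0 | 0)\{b,c} :: ·
  u2 = b.0 + b.0 + (0 + 0) :: --b--▸ u3
  u3 = 0 :: ·
Q's transition system — 5 states:
  v0 = (0 + 0 + 0\{a})\{c} | c.(0 | 0)\{b,c} + c.(b.0 + b.0 + c.(0 + 0)) :: --c--▸ v1, --c--▸ v2
  v1 = (0 + 0 + 0\{a})\{c} | (0 | 0)\{b,c} :: ·
  v2 = b.0 + b.0 + c.(0 + 0) :: --b--▸ v3, --c--▸ v4
  v3 = 0 :: ·
  v4 = 0 + 0 :: ·
Coarsest stable partition (strong bisimilarity classes):
  B0 = {u0}
  B1 = {u1, u3, v1, v3, v4}
  B2 = {u2}
  B3 = {v0}
  B4 = {v2}
u0 ∈ B0, v0 ∈ B3 → different blocks

not bisimilar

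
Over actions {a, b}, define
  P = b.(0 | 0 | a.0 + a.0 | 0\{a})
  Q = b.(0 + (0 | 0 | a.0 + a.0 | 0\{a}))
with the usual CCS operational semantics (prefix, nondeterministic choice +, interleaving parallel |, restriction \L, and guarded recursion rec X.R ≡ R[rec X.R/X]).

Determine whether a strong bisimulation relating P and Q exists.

P's transition system — 4 states:
  p0 = b.(0 | 0 | a.0 + a.0 | 0\{a}) :: ··b··> p1
  p1 = 0 | 0 | a.0 + a.0 | 0\{a} :: ··a··> p2, ··a··> p3
  p2 = 0 | 0 | 0 :: ·
  p3 = 0 | 0\{a} :: ·
Q's transition system — 4 states:
  q0 = b.(0 + (0 | 0 | a.0 + a.0 | 0\{a})) :: ··b··> q1
  q1 = 0 + (0 | 0 | a.0 + a.0 | 0\{a}) :: ··a··> q2, ··a··> q3
  q2 = 0 | 0 | 0 :: ·
  q3 = 0 | 0\{a} :: ·
Partition-refinement fixed point:
  B0 = {p0, q0}
  B1 = {p1, q1}
  B2 = {p2, p3, q2, q3}
p0 ∈ B0, q0 ∈ B0 → same block

bisimilar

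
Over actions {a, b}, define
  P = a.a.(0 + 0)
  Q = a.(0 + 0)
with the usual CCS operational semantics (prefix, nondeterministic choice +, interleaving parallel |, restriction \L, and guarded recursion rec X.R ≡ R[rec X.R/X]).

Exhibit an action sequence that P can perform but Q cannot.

P's transition system — 3 states:
  u0 = a.a.(0 + 0) | =a=> u1
  u1 = a.(0 + 0) | =a=> u2
  u2 = 0 + 0 | (no moves)
Q's transition system — 2 states:
  v0 = a.(0 + 0) | =a=> v1
  v1 = 0 + 0 | (no moves)
Trace ⟨aa⟩ through P, begin at {u0}:
  [1] a ⇒ {u1}
  [2] a ⇒ {u2}
  — P admits the full trace.
Trace ⟨aa⟩ through Q, begin at {v0}:
  [1] a ⇒ {v1}
  [2] a ⇒ no successor for Q

aa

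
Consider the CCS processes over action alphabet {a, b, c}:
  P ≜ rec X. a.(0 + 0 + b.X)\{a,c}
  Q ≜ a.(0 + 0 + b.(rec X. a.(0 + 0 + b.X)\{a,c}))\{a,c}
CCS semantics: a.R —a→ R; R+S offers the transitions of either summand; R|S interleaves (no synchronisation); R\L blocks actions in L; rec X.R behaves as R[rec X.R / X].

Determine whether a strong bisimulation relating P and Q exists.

Reachable graph of P (3 states):
  m0 = rec X. a.(0 + 0 + b.X)\{a,c} has moves --a--▸ m1
  m1 = (0 + 0 + b.(rec X. a.(0 + 0 + b.X)\{a,c}))\{a,c} has moves --b--▸ m2
  m2 = (rec X. a.(0 + 0 + b.X)\{a,c})\{a,c} has moves (no moves)
Reachable graph of Q (3 states):
  n0 = a.(0 + 0 + b.(rec X. a.(0 + 0 + b.X)\{a,c}))\{a,c} has moves --a--▸ n1
  n1 = (0 + 0 + b.(rec X. a.(0 + 0 + b.X)\{a,c}))\{a,c} has moves --b--▸ n2
  n2 = (rec X. a.(0 + 0 + b.X)\{a,c})\{a,c} has moves (no moves)
Coarsest stable partition (strong bisimilarity classes):
  B0 = {m0, n0}
  B1 = {m1, n1}
  B2 = {m2, n2}
m0 ∈ B0, n0 ∈ B0 → same block

bisimilar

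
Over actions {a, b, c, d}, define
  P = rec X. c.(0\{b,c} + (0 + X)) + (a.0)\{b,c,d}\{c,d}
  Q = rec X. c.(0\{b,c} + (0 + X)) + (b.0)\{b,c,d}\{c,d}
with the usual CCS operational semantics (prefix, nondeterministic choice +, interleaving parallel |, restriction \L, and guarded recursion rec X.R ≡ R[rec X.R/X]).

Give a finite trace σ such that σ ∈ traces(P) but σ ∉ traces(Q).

P's transition system — 3 states:
  m0 = rec X. c.(0\{b,c} + (0 + X)) + (a.0)\{b,c,d}\{c,d} → =a=> m1, =c=> m2
  m1 = 0\{b,c,d}\{c,d} → ∅
  m2 = 0\{b,c} + (0 + (rec X. c.(0\{b,c} + (0 + X)) + (a.0)\{b,c,d}\{c,d})) → =a=> m1, =c=> m2
Q's transition system — 2 states:
  n0 = rec X. c.(0\{b,c} + (0 + X)) + (b.0)\{b,c,d}\{c,d} → =c=> n1
  n1 = 0\{b,c} + (0 + (rec X. c.(0\{b,c} + (0 + X)) + (b.0)\{b,c,d}\{c,d})) → =c=> n1
Executing a from P (initial set {m0}):
  after a @ step 1: {m1}
  — P admits the full trace.
Executing a from Q (initial set {n0}):
  after a @ step 1: ∅ (Q stuck)

a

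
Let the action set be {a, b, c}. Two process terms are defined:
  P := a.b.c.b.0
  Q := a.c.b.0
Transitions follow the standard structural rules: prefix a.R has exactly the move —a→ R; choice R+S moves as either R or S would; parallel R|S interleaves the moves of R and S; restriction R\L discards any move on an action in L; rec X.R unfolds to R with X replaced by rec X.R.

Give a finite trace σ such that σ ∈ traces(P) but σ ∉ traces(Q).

ab

P's transition system — 5 states:
  p0 = a.b.c.b.0 has moves =a=> p1
  p1 = b.c.b.0 has moves =b=> p2
  p2 = c.b.0 has moves =c=> p3
  p3 = b.0 has moves =b=> p4
  p4 = 0 has moves ·
Q's transition system — 4 states:
  q0 = a.c.b.0 has moves =a=> q1
  q1 = c.b.0 has moves =c=> q2
  q2 = b.0 has moves =b=> q3
  q3 = 0 has moves ·
Trace ⟨ab⟩ through P, begin at {p0}:
  step 1 (a): {p1}
  step 2 (b): {p2}
  P completes σ.
Trace ⟨ab⟩ through Q, begin at {q0}:
  step 1 (a): {q1}
  step 2 (b): ∅ (Q stuck)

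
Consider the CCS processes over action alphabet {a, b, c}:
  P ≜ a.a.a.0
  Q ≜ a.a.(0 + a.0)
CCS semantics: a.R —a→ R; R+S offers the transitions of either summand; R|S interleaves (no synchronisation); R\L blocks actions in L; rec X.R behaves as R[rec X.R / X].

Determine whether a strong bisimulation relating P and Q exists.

YES

P's transition system — 4 states:
  s0 = a.a.a.0 :: —a→ s1
  s1 = a.a.0 :: —a→ s2
  s2 = a.0 :: —a→ s3
  s3 = 0 :: stopped
Q's transition system — 4 states:
  t0 = a.a.(0 + a.0) :: —a→ t1
  t1 = a.(0 + a.0) :: —a→ t2
  t2 = 0 + a.0 :: —a→ t3
  t3 = 0 :: stopped
Coarsest stable partition (strong bisimilarity classes):
  B0 = {s0, t0}
  B1 = {s1, t1}
  B2 = {s2, t2}
  B3 = {s3, t3}
s0 ∈ B0, t0 ∈ B0 → same block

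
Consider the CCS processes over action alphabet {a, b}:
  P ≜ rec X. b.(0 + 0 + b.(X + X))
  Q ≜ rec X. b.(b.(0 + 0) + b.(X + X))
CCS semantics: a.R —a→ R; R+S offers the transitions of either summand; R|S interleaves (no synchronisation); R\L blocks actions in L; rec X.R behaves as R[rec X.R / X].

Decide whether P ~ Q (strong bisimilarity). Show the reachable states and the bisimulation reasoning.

Reachable graph of P (3 states):
  s0 = rec X. b.(0 + 0 + b.(X + X)) ⊢ --b--▸ s1
  s1 = 0 + 0 + b.((rec X. b.(0 + 0 + b.(X + X))) + (rec X. b.(0 + 0 + b.(X + X)))) ⊢ --b--▸ s2
  s2 = (rec X. b.(0 + 0 + b.(X + X))) + (rec X. b.(0 + 0 + b.(X + X))) ⊢ --b--▸ s1
Reachable graph of Q (4 states):
  t0 = rec X. b.(b.(0 + 0) + b.(X + X)) ⊢ --b--▸ t1
  t1 = b.(0 + 0) + b.((rec X. b.(b.(0 + 0) + b.(X + X))) + (rec X. b.(b.(0 + 0) + b.(X + X)))) ⊢ --b--▸ t2, --b--▸ t3
  t2 = (rec X. b.(b.(0 + 0) + b.(X + X))) + (rec X. b.(b.(0 + 0) + b.(X + X))) ⊢ --b--▸ t1
  t3 = 0 + 0 ⊢ (no moves)
Bisimilarity quotient blocks:
  B0 = {s0, s1, s2}
  B1 = {t0, t2}
  B2 = {t1}
  B3 = {t3}
s0 ∈ B0, t0 ∈ B1 → different blocks

NO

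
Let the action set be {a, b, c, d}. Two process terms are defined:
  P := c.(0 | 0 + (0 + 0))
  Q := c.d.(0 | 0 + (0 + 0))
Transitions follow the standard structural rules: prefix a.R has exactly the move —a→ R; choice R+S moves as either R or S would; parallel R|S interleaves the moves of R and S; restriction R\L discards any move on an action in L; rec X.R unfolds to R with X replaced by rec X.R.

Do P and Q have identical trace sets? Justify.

LTS(P): 2 reachable states
  m0 = c.(0 | 0 + (0 + 0)) :: =c=> m1
  m1 = 0 | 0 + (0 + 0) :: (no moves)
LTS(Q): 3 reachable states
  n0 = c.d.(0 | 0 + (0 + 0)) :: =c=> n1
  n1 = d.(0 | 0 + (0 + 0)) :: =d=> n2
  n2 = 0 | 0 + (0 + 0) :: (no moves)
Run σ = ⟨cd⟩ on Q: start {n0}
  step 1 (c): {n1}
  step 2 (d): {n2}
  Q completes σ.
Run σ = ⟨cd⟩ on P: start {m0}
  step 1 (c): {m1}
  step 2 (d): ∅ (P stuck)

trace-distinct — witness ⟨cd⟩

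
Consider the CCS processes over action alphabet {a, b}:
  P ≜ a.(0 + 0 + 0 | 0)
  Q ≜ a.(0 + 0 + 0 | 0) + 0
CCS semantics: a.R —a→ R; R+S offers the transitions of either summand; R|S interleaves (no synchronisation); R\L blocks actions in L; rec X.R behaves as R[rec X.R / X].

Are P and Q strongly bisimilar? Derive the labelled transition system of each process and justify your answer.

YES

LTS(P): 2 reachable states
  p0 = a.(0 + 0 + 0 | 0) has moves —a→ p1
  p1 = 0 + 0 + 0 | 0 has moves stopped
LTS(Q): 2 reachable states
  q0 = a.(0 + 0 + 0 | 0) + 0 has moves —a→ q1
  q1 = 0 + 0 + 0 | 0 has moves stopped
Coarsest stable partition (strong bisimilarity classes):
  B0 = {p0, q0}
  B1 = {p1, q1}
p0 ∈ B0, q0 ∈ B0 → same block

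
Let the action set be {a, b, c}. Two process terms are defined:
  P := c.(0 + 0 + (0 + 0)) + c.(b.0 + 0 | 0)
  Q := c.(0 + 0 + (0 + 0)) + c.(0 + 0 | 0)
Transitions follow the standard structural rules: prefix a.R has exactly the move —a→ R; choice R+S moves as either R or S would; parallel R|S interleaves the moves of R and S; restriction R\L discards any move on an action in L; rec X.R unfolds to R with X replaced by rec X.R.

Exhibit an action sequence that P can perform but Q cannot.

LTS(P): 4 reachable states
  m0 = c.(0 + 0 + (0 + 0)) + c.(b.0 + 0 | 0) → =c=> m1, =c=> m2
  m1 = 0 + 0 + (0 + 0) → ·
  m2 = b.0 + 0 | 0 → =b=> m3
  m3 = 0 → ·
LTS(Q): 3 reachable states
  n0 = c.(0 + 0 + (0 + 0)) + c.(0 + 0 | 0) → =c=> n1, =c=> n2
  n1 = 0 + 0 + (0 + 0) → ·
  n2 = 0 + 0 | 0 → ·
Trace ⟨cb⟩ through P, begin at {m0}:
  [1] c ⇒ {m1, m2}
  [2] b ⇒ {m3}
  P completes σ.
Trace ⟨cb⟩ through Q, begin at {n0}:
  [1] c ⇒ {n1, n2}
  [2] b ⇒ ∅ (Q stuck)

cb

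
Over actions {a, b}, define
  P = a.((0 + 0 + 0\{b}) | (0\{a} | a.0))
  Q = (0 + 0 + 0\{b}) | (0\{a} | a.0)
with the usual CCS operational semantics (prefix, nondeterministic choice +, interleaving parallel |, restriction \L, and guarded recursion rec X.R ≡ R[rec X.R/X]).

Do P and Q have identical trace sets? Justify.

LTS(P): 3 reachable states
  s0 = a.((0 + 0 + 0\{b}) | (0\{a} | a.0)) | —a→ s1
  s1 = (0 + 0 + 0\{b}) | (0\{a} | a.0) | —a→ s2
  s2 = (0 + 0 + 0\{b}) | (0\{a} | 0) | ∅
LTS(Q): 2 reachable states
  t0 = (0 + 0 + 0\{b}) | (0\{a} | a.0) | —a→ t1
  t1 = (0 + 0 + 0\{b}) | (0\{a} | 0) | ∅
Run σ = ⟨aa⟩ on P: start {s0}
  step 1 (a): {s1}
  step 2 (a): {s2}
  — P admits the full trace.
Run σ = ⟨aa⟩ on Q: start {t0}
  step 1 (a): {t1}
  step 2 (a): ∅  — Q cannot continue

traces(P) ≠ traces(Q) — witness ⟨aa⟩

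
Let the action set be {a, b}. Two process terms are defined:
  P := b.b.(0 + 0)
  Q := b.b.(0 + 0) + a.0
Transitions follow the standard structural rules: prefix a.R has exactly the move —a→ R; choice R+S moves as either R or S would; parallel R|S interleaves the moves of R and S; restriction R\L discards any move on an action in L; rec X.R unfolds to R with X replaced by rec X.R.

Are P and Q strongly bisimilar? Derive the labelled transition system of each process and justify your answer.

LTS(P): 3 reachable states
  m0 = b.b.(0 + 0) | --b--▸ m1
  m1 = b.(0 + 0) | --b--▸ m2
  m2 = 0 + 0 | (no moves)
LTS(Q): 4 reachable states
  n0 = b.b.(0 + 0) + a.0 | --a--▸ n1, --b--▸ n2
  n1 = 0 | (no moves)
  n2 = b.(0 + 0) | --b--▸ n3
  n3 = 0 + 0 | (no moves)
Partition-refinement fixed point:
  B0 = {m0}
  B1 = {m1, n2}
  B2 = {m2, n1, n3}
  B3 = {n0}
m0 ∈ B0, n0 ∈ B3 → different blocks

NO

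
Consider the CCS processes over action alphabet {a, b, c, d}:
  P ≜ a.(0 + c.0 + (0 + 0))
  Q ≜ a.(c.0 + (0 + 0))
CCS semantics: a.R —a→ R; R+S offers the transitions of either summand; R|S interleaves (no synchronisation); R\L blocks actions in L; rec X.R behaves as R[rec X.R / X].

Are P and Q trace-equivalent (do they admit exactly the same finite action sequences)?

trace-equivalent

Reachable graph of P (3 states):
  p0 = a.(0 + c.0 + (0 + 0)) ⊢ --a--▸ p1
  p1 = 0 + c.0 + (0 + 0) ⊢ --c--▸ p2
  p2 = 0 ⊢ (no moves)
Reachable graph of Q (3 states):
  q0 = a.(c.0 + (0 + 0)) ⊢ --a--▸ q1
  q1 = c.0 + (0 + 0) ⊢ --c--▸ q2
  q2 = 0 ⊢ (no moves)
Coarsest stable partition (strong bisimilarity classes):
  B0 = {p0, q0}
  B1 = {p1, q1}
  B2 = {p2, q2}
p0 ∈ B0, q0 ∈ B0 → same block
Bisimilar ⇒ trace-equivalent.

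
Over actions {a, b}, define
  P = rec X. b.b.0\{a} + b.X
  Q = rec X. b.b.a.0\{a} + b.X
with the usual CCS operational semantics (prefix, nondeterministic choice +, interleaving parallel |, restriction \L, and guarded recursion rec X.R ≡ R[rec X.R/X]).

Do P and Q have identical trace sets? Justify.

traces(P) ≠ traces(Q) — witness ⟨bba⟩

LTS(P): 3 reachable states
  p0 = rec X. b.b.0\{a} + b.X | -b-> p0, -b-> p1
  p1 = b.0\{a} | -b-> p2
  p2 = 0\{a} | stopped
LTS(Q): 4 reachable states
  q0 = rec X. b.b.a.0\{a} + b.X | -b-> q0, -b-> q1
  q1 = b.a.0\{a} | -b-> q2
  q2 = a.0\{a} | -a-> q3
  q3 = 0\{a} | stopped
Run σ = ⟨bba⟩ on Q: start {q0}
  [1] b ⇒ {q0, q1}
  [2] b ⇒ {q0, q1, q2}
  [3] a ⇒ {q3}
  — Q admits the full trace.
Run σ = ⟨bba⟩ on P: start {p0}
  [1] b ⇒ {p0, p1}
  [2] b ⇒ {p0, p1, p2}
  [3] a ⇒ no successor for P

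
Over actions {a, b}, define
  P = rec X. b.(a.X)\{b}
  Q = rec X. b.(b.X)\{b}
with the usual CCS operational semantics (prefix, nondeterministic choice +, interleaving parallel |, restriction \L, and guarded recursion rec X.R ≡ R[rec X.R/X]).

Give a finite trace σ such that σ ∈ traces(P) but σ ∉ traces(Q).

LTS(P): 3 reachable states
  p0 = rec X. b.(a.X)\{b} ⊢ —b→ p1
  p1 = (a.(rec X. b.(a.X)\{b}))\{b} ⊢ —a→ p2
  p2 = (rec X. b.(a.X)\{b})\{b} ⊢ ∅
LTS(Q): 2 reachable states
  q0 = rec X. b.(b.X)\{b} ⊢ —b→ q1
  q1 = (b.(rec X. b.(b.X)\{b}))\{b} ⊢ ∅
Executing ba from P (initial set {p0}):
  [1] b ⇒ {p1}
  [2] a ⇒ {p2}
  — P admits the full trace.
Executing ba from Q (initial set {q0}):
  [1] b ⇒ {q1}
  [2] a ⇒ ∅  — Q cannot continue

ba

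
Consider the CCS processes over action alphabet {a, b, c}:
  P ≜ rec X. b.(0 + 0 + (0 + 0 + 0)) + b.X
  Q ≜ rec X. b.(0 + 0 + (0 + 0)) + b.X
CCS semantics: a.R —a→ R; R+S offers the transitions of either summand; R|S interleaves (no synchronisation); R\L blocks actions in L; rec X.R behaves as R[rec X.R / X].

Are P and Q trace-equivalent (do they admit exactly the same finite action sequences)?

traces(P) = traces(Q)

P's transition system — 2 states:
  p0 = rec X. b.(0 + 0 + (0 + 0 + 0)) + b.X | --b--▸ p0, --b--▸ p1
  p1 = 0 + 0 + (0 + 0 + 0) | (no moves)
Q's transition system — 2 states:
  q0 = rec X. b.(0 + 0 + (0 + 0)) + b.X | --b--▸ q0, --b--▸ q1
  q1 = 0 + 0 + (0 + 0) | (no moves)
Bisimilarity quotient blocks:
  B0 = {p0, q0}
  B1 = {p1, q1}
p0 ∈ B0, q0 ∈ B0 → same block
Bisimilar ⇒ trace-equivalent.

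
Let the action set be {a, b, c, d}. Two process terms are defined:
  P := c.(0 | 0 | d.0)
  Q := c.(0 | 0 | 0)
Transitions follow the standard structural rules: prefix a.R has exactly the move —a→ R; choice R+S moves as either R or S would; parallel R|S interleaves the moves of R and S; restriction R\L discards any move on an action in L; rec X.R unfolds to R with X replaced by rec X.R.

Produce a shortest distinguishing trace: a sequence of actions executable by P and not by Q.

LTS(P): 3 reachable states
  s0 = c.(0 | 0 | d.0) :: -c-> s1
  s1 = 0 | 0 | d.0 :: -d-> s2
  s2 = 0 | 0 | 0 :: stopped
LTS(Q): 2 reachable states
  t0 = c.(0 | 0 | 0) :: -c-> t1
  t1 = 0 | 0 | 0 :: stopped
Trace ⟨cd⟩ through P, begin at {s0}:
  after c @ step 1: {s1}
  after d @ step 2: {s2}
  P completes σ.
Trace ⟨cd⟩ through Q, begin at {t0}:
  after c @ step 1: {t1}
  after d @ step 2: ∅  — Q cannot continue

cd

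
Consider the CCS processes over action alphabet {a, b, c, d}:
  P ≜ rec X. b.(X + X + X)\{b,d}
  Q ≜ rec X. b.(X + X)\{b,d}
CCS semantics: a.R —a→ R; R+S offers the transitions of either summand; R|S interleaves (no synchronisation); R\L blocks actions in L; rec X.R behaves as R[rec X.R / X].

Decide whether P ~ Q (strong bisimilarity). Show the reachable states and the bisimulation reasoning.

bisimilar

Reachable graph of P (2 states):
  s0 = rec X. b.(X + X + X)\{b,d} has moves =b=> s1
  s1 = ((rec X. b.(X + X + X)\{b,d}) + (rec X. b.(X + X + X)\{b,d}) + (rec X. b.(X + X + X)\{b,d}))\{b,d} has moves stopped
Reachable graph of Q (2 states):
  t0 = rec X. b.(X + X)\{b,d} has moves =b=> t1
  t1 = ((rec X. b.(X + X)\{b,d}) + (rec X. b.(X + X)\{b,d}))\{b,d} has moves stopped
Bisimilarity quotient blocks:
  B0 = {s0, t0}
  B1 = {s1, t1}
s0 ∈ B0, t0 ∈ B0 → same block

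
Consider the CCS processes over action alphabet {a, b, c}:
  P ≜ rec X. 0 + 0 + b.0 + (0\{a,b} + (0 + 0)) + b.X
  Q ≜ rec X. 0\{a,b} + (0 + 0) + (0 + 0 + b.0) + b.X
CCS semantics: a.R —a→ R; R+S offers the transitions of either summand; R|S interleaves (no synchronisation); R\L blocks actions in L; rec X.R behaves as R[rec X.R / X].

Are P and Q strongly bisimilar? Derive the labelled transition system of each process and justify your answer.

YES

LTS(P): 2 reachable states
  m0 = rec X. 0 + 0 + b.0 + (0\{a,b} + (0 + 0)) + b.X has moves =b=> m0, =b=> m1
  m1 = 0 has moves ·
LTS(Q): 2 reachable states
  n0 = rec X. 0\{a,b} + (0 + 0) + (0 + 0 + b.0) + b.X has moves =b=> n0, =b=> n1
  n1 = 0 has moves ·
Bisimilarity quotient blocks:
  B0 = {m0, n0}
  B1 = {m1, n1}
m0 ∈ B0, n0 ∈ B0 → same block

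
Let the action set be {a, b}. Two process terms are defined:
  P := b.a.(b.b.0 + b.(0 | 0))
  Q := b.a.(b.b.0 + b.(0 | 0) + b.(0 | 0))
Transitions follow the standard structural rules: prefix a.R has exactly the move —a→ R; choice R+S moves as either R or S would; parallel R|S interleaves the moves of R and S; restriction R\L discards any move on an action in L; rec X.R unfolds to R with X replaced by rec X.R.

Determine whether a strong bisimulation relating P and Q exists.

P ~ Q

P's transition system — 6 states:
  m0 = b.a.(b.b.0 + b.(0 | 0)) ⊢ -b-> m1
  m1 = a.(b.b.0 + b.(0 | 0)) ⊢ -a-> m2
  m2 = b.b.0 + b.(0 | 0) ⊢ -b-> m3, -b-> m4
  m3 = 0 | 0 ⊢ ·
  m4 = b.0 ⊢ -b-> m5
  m5 = 0 ⊢ ·
Q's transition system — 6 states:
  n0 = b.a.(b.b.0 + b.(0 | 0) + b.(0 | 0)) ⊢ -b-> n1
  n1 = a.(b.b.0 + b.(0 | 0) + b.(0 | 0)) ⊢ -a-> n2
  n2 = b.b.0 + b.(0 | 0) + b.(0 | 0) ⊢ -b-> n3, -b-> n4
  n3 = 0 | 0 ⊢ ·
  n4 = b.0 ⊢ -b-> n5
  n5 = 0 ⊢ ·
Bisimilarity quotient blocks:
  B0 = {m0, n0}
  B1 = {m1, n1}
  B2 = {m2, n2}
  B3 = {m3, m5, n3, n5}
  B4 = {m4, n4}
m0 ∈ B0, n0 ∈ B0 → same block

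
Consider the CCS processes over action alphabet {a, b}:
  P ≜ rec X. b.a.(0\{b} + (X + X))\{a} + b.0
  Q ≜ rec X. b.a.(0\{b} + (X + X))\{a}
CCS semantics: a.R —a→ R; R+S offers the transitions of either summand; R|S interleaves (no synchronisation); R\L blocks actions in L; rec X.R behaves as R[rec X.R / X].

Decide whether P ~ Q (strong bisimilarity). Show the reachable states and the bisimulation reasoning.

NO

P's transition system — 6 states:
  s0 = rec X. b.a.(0\{b} + (X + X))\{a} + b.0 | ··b··> s1, ··b··> s2
  s1 = 0 | stopped
  s2 = a.(0\{b} + ((rec X. b.a.(0\{b} + (X + X))\{a} + b.0) + (rec X. b.a.(0\{b} + (X + X))\{a} + b.0)))\{a} | ··a··> s3
  s3 = (0\{b} + ((rec X. b.a.(0\{b} + (X + X))\{a} + b.0) + (rec X. b.a.(0\{b} + (X + X))\{a} + b.0)))\{a} | ··b··> s4, ··b··> s5
  s4 = (a.(0\{b} + ((rec X. b.a.(0\{b} + (X + X))\{a} + b.0) + (rec X. b.a.(0\{b} + (X + X))\{a} + b.0)))\{a})\{a} | stopped
  s5 = 0\{a} | stopped
Q's transition system — 4 states:
  t0 = rec X. b.a.(0\{b} + (X + X))\{a} | ··b··> t1
  t1 = a.(0\{b} + ((rec X. b.a.(0\{b} + (X + X))\{a}) + (rec X. b.a.(0\{b} + (X + X))\{a})))\{a} | ··a··> t2
  t2 = (0\{b} + ((rec X. b.a.(0\{b} + (X + X))\{a}) + (rec X. b.a.(0\{b} + (X + X))\{a})))\{a} | ··b··> t3
  t3 = (a.(0\{b} + ((rec X. b.a.(0\{b} + (X + X))\{a}) + (rec X. b.a.(0\{b} + (X + X))\{a})))\{a})\{a} | stopped
Partition-refinement fixed point:
  B0 = {s0}
  B1 = {s2, t1}
  B2 = {s3, t2}
  B3 = {s1, s4, s5, t3}
  B4 = {t0}
s0 ∈ B0, t0 ∈ B4 → different blocks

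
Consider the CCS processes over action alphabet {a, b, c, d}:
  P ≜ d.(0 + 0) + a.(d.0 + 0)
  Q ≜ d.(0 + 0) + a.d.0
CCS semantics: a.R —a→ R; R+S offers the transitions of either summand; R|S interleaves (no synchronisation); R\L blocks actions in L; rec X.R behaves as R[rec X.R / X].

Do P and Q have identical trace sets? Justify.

P's transition system — 4 states:
  p0 = d.(0 + 0) + a.(d.0 + 0) :: —a→ p1, —d→ p2
  p1 = d.0 + 0 :: —d→ p3
  p2 = 0 + 0 :: deadlocked
  p3 = 0 :: deadlocked
Q's transition system — 4 states:
  q0 = d.(0 + 0) + a.d.0 :: —a→ q1, —d→ q2
  q1 = d.0 :: —d→ q3
  q2 = 0 + 0 :: deadlocked
  q3 = 0 :: deadlocked
Bisimilarity quotient blocks:
  B0 = {p0, q0}
  B1 = {p1, q1}
  B2 = {p2, p3, q2, q3}
p0 ∈ B0, q0 ∈ B0 → same block
Bisimilar ⇒ trace-equivalent.

trace-equivalent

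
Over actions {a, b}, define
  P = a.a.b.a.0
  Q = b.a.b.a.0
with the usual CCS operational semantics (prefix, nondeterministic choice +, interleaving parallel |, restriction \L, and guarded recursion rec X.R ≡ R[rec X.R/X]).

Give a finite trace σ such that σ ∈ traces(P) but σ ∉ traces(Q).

P's transition system — 5 states:
  u0 = a.a.b.a.0 → ··a··> u1
  u1 = a.b.a.0 → ··a··> u2
  u2 = b.a.0 → ··b··> u3
  u3 = a.0 → ··a··> u4
  u4 = 0 → ·
Q's transition system — 5 states:
  v0 = b.a.b.a.0 → ··b··> v1
  v1 = a.b.a.0 → ··a··> v2
  v2 = b.a.0 → ··b··> v3
  v3 = a.0 → ··a··> v4
  v4 = 0 → ·
Executing a from P (initial set {u0}):
  [1] a ⇒ {u1}
  — P admits the full trace.
Executing a from Q (initial set {v0}):
  [1] a ⇒ no successor for Q

a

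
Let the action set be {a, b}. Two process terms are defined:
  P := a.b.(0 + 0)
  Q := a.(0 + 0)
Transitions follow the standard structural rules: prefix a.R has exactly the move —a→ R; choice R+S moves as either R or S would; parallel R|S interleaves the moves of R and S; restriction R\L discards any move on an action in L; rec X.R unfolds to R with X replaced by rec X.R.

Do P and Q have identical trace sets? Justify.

P's transition system — 3 states:
  p0 = a.b.(0 + 0) → —a→ p1
  p1 = b.(0 + 0) → —b→ p2
  p2 = 0 + 0 → ·
Q's transition system — 2 states:
  q0 = a.(0 + 0) → —a→ q1
  q1 = 0 + 0 → ·
Executing ab from P (initial set {p0}):
  step 1 (a): {p1}
  step 2 (b): {p2}
  ✓ P
Executing ab from Q (initial set {q0}):
  step 1 (a): {q1}
  step 2 (b): no successor for Q

NO — witness ⟨ab⟩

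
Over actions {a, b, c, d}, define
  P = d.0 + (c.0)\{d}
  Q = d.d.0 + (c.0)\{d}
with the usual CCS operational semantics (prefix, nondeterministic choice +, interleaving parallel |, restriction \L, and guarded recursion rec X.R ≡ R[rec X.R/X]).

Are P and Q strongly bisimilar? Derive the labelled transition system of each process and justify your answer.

LTS(P): 3 reachable states
  u0 = d.0 + (c.0)\{d} ⊢ ··c··> u1, ··d··> u2
  u1 = 0\{d} ⊢ (no moves)
  u2 = 0 ⊢ (no moves)
LTS(Q): 4 reachable states
  v0 = d.d.0 + (c.0)\{d} ⊢ ··c··> v1, ··d··> v2
  v1 = 0\{d} ⊢ (no moves)
  v2 = d.0 ⊢ ··d··> v3
  v3 = 0 ⊢ (no moves)
Bisimilarity quotient blocks:
  B0 = {u0}
  B1 = {u1, u2, v1, v3}
  B2 = {v0}
  B3 = {v2}
u0 ∈ B0, v0 ∈ B2 → different blocks

not bisimilar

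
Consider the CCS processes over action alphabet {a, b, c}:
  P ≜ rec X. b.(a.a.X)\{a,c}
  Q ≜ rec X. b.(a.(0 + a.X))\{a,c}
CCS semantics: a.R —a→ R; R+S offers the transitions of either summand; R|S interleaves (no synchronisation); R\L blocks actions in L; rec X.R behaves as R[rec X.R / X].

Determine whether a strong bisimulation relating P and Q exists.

bisimilar

LTS(P): 2 reachable states
  u0 = rec X. b.(a.a.X)\{a,c} :: --b--▸ u1
  u1 = (a.a.(rec X. b.(a.a.X)\{a,c}))\{a,c} :: ∅
LTS(Q): 2 reachable states
  v0 = rec X. b.(a.(0 + a.X))\{a,c} :: --b--▸ v1
  v1 = (a.(0 + a.(rec X. b.(a.(0 + a.X))\{a,c})))\{a,c} :: ∅
Coarsest stable partition (strong bisimilarity classes):
  B0 = {u0, v0}
  B1 = {u1, v1}
u0 ∈ B0, v0 ∈ B0 → same block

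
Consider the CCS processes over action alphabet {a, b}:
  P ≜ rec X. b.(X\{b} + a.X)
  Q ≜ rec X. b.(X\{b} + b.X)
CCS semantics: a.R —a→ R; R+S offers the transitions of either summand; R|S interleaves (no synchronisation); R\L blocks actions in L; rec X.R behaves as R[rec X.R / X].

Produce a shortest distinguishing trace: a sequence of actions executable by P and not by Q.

P's transition system — 2 states:
  s0 = rec X. b.(X\{b} + a.X) :: =b=> s1
  s1 = (rec X. b.(X\{b} + a.X))\{b} + a.(rec X. b.(X\{b} + a.X)) :: =a=> s0
Q's transition system — 2 states:
  t0 = rec X. b.(X\{b} + b.X) :: =b=> t1
  t1 = (rec X. b.(X\{b} + b.X))\{b} + b.(rec X. b.(X\{b} + b.X)) :: =b=> t0
Trace ⟨ba⟩ through P, begin at {s0}:
  step 1 (b): {s1}
  step 2 (a): {s0}
  — P admits the full trace.
Trace ⟨ba⟩ through Q, begin at {t0}:
  step 1 (b): {t1}
  step 2 (a): ∅  — Q cannot continue

ba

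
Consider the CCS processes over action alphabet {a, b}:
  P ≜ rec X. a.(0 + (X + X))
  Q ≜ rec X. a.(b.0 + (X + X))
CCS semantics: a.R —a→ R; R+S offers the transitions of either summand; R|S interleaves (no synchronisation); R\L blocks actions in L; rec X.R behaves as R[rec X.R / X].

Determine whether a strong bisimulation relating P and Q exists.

Reachable graph of P (2 states):
  s0 = rec X. a.(0 + (X + X)) → =a=> s1
  s1 = 0 + ((rec X. a.(0 + (X + X))) + (rec X. a.(0 + (X + X)))) → =a=> s1
Reachable graph of Q (3 states):
  t0 = rec X. a.(b.0 + (X + X)) → =a=> t1
  t1 = b.0 + ((rec X. a.(b.0 + (X + X))) + (rec X. a.(b.0 + (X + X)))) → =a=> t1, =b=> t2
  t2 = 0 → ·
Bisimilarity quotient blocks:
  B0 = {s0, s1}
  B1 = {t0}
  B2 = {t1}
  B3 = {t2}
s0 ∈ B0, t0 ∈ B1 → different blocks

NO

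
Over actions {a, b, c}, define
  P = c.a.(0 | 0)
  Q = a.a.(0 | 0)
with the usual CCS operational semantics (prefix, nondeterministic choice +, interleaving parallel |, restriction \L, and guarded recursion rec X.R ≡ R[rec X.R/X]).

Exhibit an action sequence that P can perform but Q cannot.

P's transition system — 3 states:
  u0 = c.a.(0 | 0) → --c--▸ u1
  u1 = a.(0 | 0) → --a--▸ u2
  u2 = 0 | 0 → ∅
Q's transition system — 3 states:
  v0 = a.a.(0 | 0) → --a--▸ v1
  v1 = a.(0 | 0) → --a--▸ v2
  v2 = 0 | 0 → ∅
Executing c from P (initial set {u0}):
  step 1 (c): {u1}
  P completes σ.
Executing c from Q (initial set {v0}):
  step 1 (c): ∅ (Q stuck)

c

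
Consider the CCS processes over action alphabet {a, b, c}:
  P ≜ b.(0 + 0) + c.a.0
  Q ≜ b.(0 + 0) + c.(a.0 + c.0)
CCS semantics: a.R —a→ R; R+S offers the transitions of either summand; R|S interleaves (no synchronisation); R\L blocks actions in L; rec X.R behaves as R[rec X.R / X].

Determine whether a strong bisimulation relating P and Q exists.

P ≁ Q

P's transition system — 4 states:
  p0 = b.(0 + 0) + c.a.0 :: =b=> p1, =c=> p2
  p1 = 0 + 0 :: deadlocked
  p2 = a.0 :: =a=> p3
  p3 = 0 :: deadlocked
Q's transition system — 4 states:
  q0 = b.(0 + 0) + c.(a.0 + c.0) :: =b=> q1, =c=> q2
  q1 = 0 + 0 :: deadlocked
  q2 = a.0 + c.0 :: =a=> q3, =c=> q3
  q3 = 0 :: deadlocked
Bisimilarity quotient blocks:
  B0 = {p0}
  B1 = {p2}
  B2 = {p1, p3, q1, q3}
  B3 = {q0}
  B4 = {q2}
p0 ∈ B0, q0 ∈ B3 → different blocks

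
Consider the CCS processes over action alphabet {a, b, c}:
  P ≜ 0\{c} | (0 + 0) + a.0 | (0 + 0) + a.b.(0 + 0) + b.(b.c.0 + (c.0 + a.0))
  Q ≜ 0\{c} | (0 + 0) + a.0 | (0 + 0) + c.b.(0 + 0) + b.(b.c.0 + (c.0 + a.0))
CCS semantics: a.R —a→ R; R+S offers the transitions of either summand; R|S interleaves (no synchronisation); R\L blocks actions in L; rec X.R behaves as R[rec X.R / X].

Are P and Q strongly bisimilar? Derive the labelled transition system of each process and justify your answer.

NO

Reachable graph of P (7 states):
  u0 = 0\{c} | (0 + 0) + a.0 | (0 + 0) + a.b.(0 + 0) + b.(b.c.0 + (c.0 + a.0)) :: —a→ u1, —a→ u2, —b→ u3
  u1 = 0 | (0 + 0) :: deadlocked
  u2 = b.(0 + 0) :: —b→ u4
  u3 = b.c.0 + (c.0 + a.0) :: —a→ u5, —b→ u6, —c→ u5
  u4 = 0 + 0 :: deadlocked
  u5 = 0 :: deadlocked
  u6 = c.0 :: —c→ u5
Reachable graph of Q (7 states):
  v0 = 0\{c} | (0 + 0) + a.0 | (0 + 0) + c.b.(0 + 0) + b.(b.c.0 + (c.0 + a.0)) :: —a→ v1, —b→ v2, —c→ v3
  v1 = 0 | (0 + 0) :: deadlocked
  v2 = b.c.0 + (c.0 + a.0) :: —a→ v4, —b→ v5, —c→ v4
  v3 = b.(0 + 0) :: —b→ v6
  v4 = 0 :: deadlocked
  v5 = c.0 :: —c→ v4
  v6 = 0 + 0 :: deadlocked
Bisimilarity quotient blocks:
  B0 = {u0}
  B1 = {u1, u4, u5, v1, v4, v6}
  B2 = {u2, v3}
  B3 = {u3, v2}
  B4 = {u6, v5}
  B5 = {v0}
u0 ∈ B0, v0 ∈ B5 → different blocks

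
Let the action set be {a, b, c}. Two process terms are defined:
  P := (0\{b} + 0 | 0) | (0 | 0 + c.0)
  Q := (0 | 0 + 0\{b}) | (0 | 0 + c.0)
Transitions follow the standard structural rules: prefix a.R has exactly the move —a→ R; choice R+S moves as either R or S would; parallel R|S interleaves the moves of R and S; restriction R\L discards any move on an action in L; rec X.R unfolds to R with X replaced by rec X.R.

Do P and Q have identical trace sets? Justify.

Reachable graph of P (2 states):
  p0 = (0\{b} + 0 | 0) | (0 | 0 + c.0) :: —c→ p1
  p1 = (0\{b} + 0 | 0) | 0 :: stopped
Reachable graph of Q (2 states):
  q0 = (0 | 0 + 0\{b}) | (0 | 0 + c.0) :: —c→ q1
  q1 = (0 | 0 + 0\{b}) | 0 :: stopped
Bisimilarity quotient blocks:
  B0 = {p0, q0}
  B1 = {p1, q1}
p0 ∈ B0, q0 ∈ B0 → same block
Bisimilar ⇒ trace-equivalent.

traces(P) = traces(Q)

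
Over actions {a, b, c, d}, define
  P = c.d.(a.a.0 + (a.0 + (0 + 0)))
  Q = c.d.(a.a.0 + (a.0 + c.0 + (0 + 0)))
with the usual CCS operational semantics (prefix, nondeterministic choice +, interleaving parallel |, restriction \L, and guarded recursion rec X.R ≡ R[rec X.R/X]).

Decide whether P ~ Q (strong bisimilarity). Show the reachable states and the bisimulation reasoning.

LTS(P): 5 reachable states
  p0 = c.d.(a.a.0 + (a.0 + (0 + 0))) | -c-> p1
  p1 = d.(a.a.0 + (a.0 + (0 + 0))) | -d-> p2
  p2 = a.a.0 + (a.0 + (0 + 0)) | -a-> p3, -a-> p4
  p3 = 0 | ·
  p4 = a.0 | -a-> p3
LTS(Q): 5 reachable states
  q0 = c.d.(a.a.0 + (a.0 + c.0 + (0 + 0))) | -c-> q1
  q1 = d.(a.a.0 + (a.0 + c.0 + (0 + 0))) | -d-> q2
  q2 = a.a.0 + (a.0 + c.0 + (0 + 0)) | -a-> q3, -a-> q4, -c-> q3
  q3 = 0 | ·
  q4 = a.0 | -a-> q3
Bisimilarity quotient blocks:
  B0 = {p0}
  B1 = {p1}
  B2 = {p2}
  B3 = {p3, q3}
  B4 = {p4, q4}
  B5 = {q0}
  B6 = {q1}
  B7 = {q2}
p0 ∈ B0, q0 ∈ B5 → different blocks

P ≁ Q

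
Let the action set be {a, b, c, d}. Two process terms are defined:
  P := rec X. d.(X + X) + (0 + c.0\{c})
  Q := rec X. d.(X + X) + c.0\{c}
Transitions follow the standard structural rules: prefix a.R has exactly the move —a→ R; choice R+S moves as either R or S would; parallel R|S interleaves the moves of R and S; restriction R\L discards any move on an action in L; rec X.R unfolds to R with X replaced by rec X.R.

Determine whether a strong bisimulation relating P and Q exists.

LTS(P): 3 reachable states
  s0 = rec X. d.(X + X) + (0 + c.0\{c}) | =c=> s1, =d=> s2
  s1 = 0\{c} | (no moves)
  s2 = (rec X. d.(X + X) + (0 + c.0\{c})) + (rec X. d.(X + X) + (0 + c.0\{c})) | =c=> s1, =d=> s2
LTS(Q): 3 reachable states
  t0 = rec X. d.(X + X) + c.0\{c} | =c=> t1, =d=> t2
  t1 = 0\{c} | (no moves)
  t2 = (rec X. d.(X + X) + c.0\{c}) + (rec X. d.(X + X) + c.0\{c}) | =c=> t1, =d=> t2
Partition-refinement fixed point:
  B0 = {s0, s2, t0, t2}
  B1 = {s1, t1}
s0 ∈ B0, t0 ∈ B0 → same block

bisimilar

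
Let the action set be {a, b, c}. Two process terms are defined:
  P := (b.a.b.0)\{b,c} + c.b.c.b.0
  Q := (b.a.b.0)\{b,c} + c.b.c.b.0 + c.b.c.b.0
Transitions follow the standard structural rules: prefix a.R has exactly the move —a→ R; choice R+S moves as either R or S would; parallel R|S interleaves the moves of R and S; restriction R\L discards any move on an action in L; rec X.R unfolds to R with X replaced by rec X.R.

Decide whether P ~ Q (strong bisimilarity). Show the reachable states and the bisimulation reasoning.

bisimilar

LTS(P): 5 reachable states
  p0 = (b.a.b.0)\{b,c} + c.b.c.b.0 has moves ··c··> p1
  p1 = b.c.b.0 has moves ··b··> p2
  p2 = c.b.0 has moves ··c··> p3
  p3 = b.0 has moves ··b··> p4
  p4 = 0 has moves ·
LTS(Q): 5 reachable states
  q0 = (b.a.b.0)\{b,c} + c.b.c.b.0 + c.b.c.b.0 has moves ··c··> q1
  q1 = b.c.b.0 has moves ··b··> q2
  q2 = c.b.0 has moves ··c··> q3
  q3 = b.0 has moves ··b··> q4
  q4 = 0 has moves ·
Partition-refinement fixed point:
  B0 = {p0, q0}
  B1 = {p1, q1}
  B2 = {p2, q2}
  B3 = {p3, q3}
  B4 = {p4, q4}
p0 ∈ B0, q0 ∈ B0 → same block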